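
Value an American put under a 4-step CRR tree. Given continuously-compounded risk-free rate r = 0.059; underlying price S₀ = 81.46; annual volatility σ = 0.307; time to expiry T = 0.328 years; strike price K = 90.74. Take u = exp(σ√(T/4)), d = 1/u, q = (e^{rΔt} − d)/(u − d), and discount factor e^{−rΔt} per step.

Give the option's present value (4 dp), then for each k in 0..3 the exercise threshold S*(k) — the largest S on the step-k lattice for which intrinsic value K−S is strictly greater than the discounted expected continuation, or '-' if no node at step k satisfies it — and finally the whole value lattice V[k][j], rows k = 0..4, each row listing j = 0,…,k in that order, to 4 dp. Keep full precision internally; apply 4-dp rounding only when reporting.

price = 11.0634
boundary = - - 68.3259 74.6045
tree:
11.0634
16.1788 6.1671
22.4141 10.2365 2.2466
28.1642 16.1355 4.5660 0.0000
33.4305 22.4141 9.2800 0.0000 0.0000

Δt=0.08200, u=1.09189, d=0.91584, q=0.50558, disc=e^(-rΔt)=0.99517
k=4 terminal: V=max(K-S,0) → 33.4305 22.4141 9.2800 0.0000 0.0000
k=3: j=0 S=62.5758 intr=28.1642 cont=27.7263 V=28.1642[EX]; j=1 S=74.6045 intr=16.1355 cont=15.6976 V=16.1355[EX]; j=2 S=88.9455 intr=1.7945 cont=4.5660 V=4.5660[hold]; j=3 S=106.0432 intr=0.0000 cont=0.0000 V=0.0000[hold]  S*(3)=74.6045
k=2: j=0 S=68.3259 intr=22.4141 cont=21.9761 V=22.4141[EX]; j=1 S=81.4600 intr=9.2800 cont=10.2365 V=10.2365[hold]; j=2 S=97.1188 intr=0.0000 cont=2.2466 V=2.2466[hold]  S*(2)=68.3259
k=1: j=0 S=74.6045 intr=16.1355 cont=16.1788 V=16.1788[hold]; j=1 S=88.9455 intr=1.7945 cont=6.1671 V=6.1671[hold]  S*(1)=-
k=0: j=0 S=81.4600 intr=9.2800 cont=11.0634 V=11.0634[hold]  S*(0)=-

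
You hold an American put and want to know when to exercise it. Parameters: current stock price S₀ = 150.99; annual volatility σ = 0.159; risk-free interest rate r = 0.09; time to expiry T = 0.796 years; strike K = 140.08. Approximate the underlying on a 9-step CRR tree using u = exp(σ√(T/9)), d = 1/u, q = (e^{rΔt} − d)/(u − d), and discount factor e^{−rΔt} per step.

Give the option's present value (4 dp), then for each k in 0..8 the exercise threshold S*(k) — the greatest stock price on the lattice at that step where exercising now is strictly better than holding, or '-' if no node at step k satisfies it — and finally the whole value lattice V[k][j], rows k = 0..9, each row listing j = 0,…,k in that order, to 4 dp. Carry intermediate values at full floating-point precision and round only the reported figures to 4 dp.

Δt=0.08844  u=1.04842  d=0.95381  q=0.57265  discount=0.99207
step 9 (expiry): payoffs max(K−S,0) = 41.4239 31.6384 20.8823 9.0593 0.0000 0.0000 0.0000 0.0000 0.0000 0.0000
step 8: (k=8,j=0): S=103.4332, (K−S)⁺=36.6468, hold=35.5362 ⇒ V=36.6468 exercise | (k=8,j=1): S=113.6925, (K−S)⁺=26.3875, hold=25.2769 ⇒ V=26.3875 exercise | (k=8,j=2): S=124.9695, (K−S)⁺=15.1105, hold=13.9999 ⇒ V=15.1105 exercise | (k=8,j=3): S=137.3650, (K−S)⁺=2.7150, hold=3.8407 ⇒ V=3.8407 continue | (k=8,j=4): S=150.9900, (K−S)⁺=0.0000, hold=0.0000 ⇒ V=0.0000 continue | (k=8,j=5): S=165.9664, (K−S)⁺=0.0000, hold=0.0000 ⇒ V=0.0000 continue | (k=8,j=6): S=182.4284, (K−S)⁺=0.0000, hold=0.0000 ⇒ V=0.0000 continue | (k=8,j=7): S=200.5231, (K−S)⁺=0.0000, hold=0.0000 ⇒ V=0.0000 continue | (k=8,j=8): S=220.4126, (K−S)⁺=0.0000, hold=0.0000 ⇒ V=0.0000 continue  boundary S*=124.9695
step 7: (k=7,j=0): S=108.4416, (K−S)⁺=31.6384, hold=30.5278 ⇒ V=31.6384 exercise | (k=7,j=1): S=119.1977, (K−S)⁺=20.8823, hold=19.7717 ⇒ V=20.8823 exercise | (k=7,j=2): S=131.0207, (K−S)⁺=9.0593, hold=8.5882 ⇒ V=9.0593 exercise | (k=7,j=3): S=144.0165, (K−S)⁺=0.0000, hold=1.6283 ⇒ V=1.6283 continue | (k=7,j=4): S=158.3012, (K−S)⁺=0.0000, hold=0.0000 ⇒ V=0.0000 continue | (k=7,j=5): S=174.0028, (K−S)⁺=0.0000, hold=0.0000 ⇒ V=0.0000 continue | (k=7,j=6): S=191.2619, (K−S)⁺=0.0000, hold=0.0000 ⇒ V=0.0000 continue | (k=7,j=7): S=210.2328, (K−S)⁺=0.0000, hold=0.0000 ⇒ V=0.0000 continue  boundary S*=131.0207
step 6: (k=6,j=0): S=113.6925, (K−S)⁺=26.3875, hold=25.2769 ⇒ V=26.3875 exercise | (k=6,j=1): S=124.9695, (K−S)⁺=15.1105, hold=13.9999 ⇒ V=15.1105 exercise | (k=6,j=2): S=137.3650, (K−S)⁺=2.7150, hold=4.7658 ⇒ V=4.7658 continue | (k=6,j=3): S=150.9900, (K−S)⁺=0.0000, hold=0.6903 ⇒ V=0.6903 continue | (k=6,j=4): S=165.9664, (K−S)⁺=0.0000, hold=0.0000 ⇒ V=0.0000 continue | (k=6,j=5): S=182.4284, (K−S)⁺=0.0000, hold=0.0000 ⇒ V=0.0000 continue | (k=6,j=6): S=200.5231, (K−S)⁺=0.0000, hold=0.0000 ⇒ V=0.0000 continue  boundary S*=124.9695
step 5: (k=5,j=0): S=119.1977, (K−S)⁺=20.8823, hold=19.7717 ⇒ V=20.8823 exercise | (k=5,j=1): S=131.0207, (K−S)⁺=9.0593, hold=9.1137 ⇒ V=9.1137 continue | (k=5,j=2): S=144.0165, (K−S)⁺=0.0000, hold=2.4127 ⇒ V=2.4127 continue | (k=5,j=3): S=158.3012, (K−S)⁺=0.0000, hold=0.2927 ⇒ V=0.2927 continue | (k=5,j=4): S=174.0028, (K−S)⁺=0.0000, hold=0.0000 ⇒ V=0.0000 continue | (k=5,j=5): S=191.2619, (K−S)⁺=0.0000, hold=0.0000 ⇒ V=0.0000 continue  boundary S*=119.1977
step 4: (k=4,j=0): S=124.9695, (K−S)⁺=15.1105, hold=14.0308 ⇒ V=15.1105 exercise | (k=4,j=1): S=137.3650, (K−S)⁺=2.7150, hold=5.2345 ⇒ V=5.2345 continue | (k=4,j=2): S=150.9900, (K−S)⁺=0.0000, hold=1.1892 ⇒ V=1.1892 continue | (k=4,j=3): S=165.9664, (K−S)⁺=0.0000, hold=0.1241 ⇒ V=0.1241 continue | (k=4,j=4): S=182.4284, (K−S)⁺=0.0000, hold=0.0000 ⇒ V=0.0000 continue  boundary S*=124.9695
step 3: (k=3,j=0): S=131.0207, (K−S)⁺=9.0593, hold=9.3800 ⇒ V=9.3800 continue | (k=3,j=1): S=144.0165, (K−S)⁺=0.0000, hold=2.8948 ⇒ V=2.8948 continue | (k=3,j=2): S=158.3012, (K−S)⁺=0.0000, hold=0.5746 ⇒ V=0.5746 continue | (k=3,j=3): S=174.0028, (K−S)⁺=0.0000, hold=0.0526 ⇒ V=0.0526 continue  boundary S*=-
step 2: (k=2,j=0): S=137.3650, (K−S)⁺=2.7150, hold=5.6213 ⇒ V=5.6213 continue | (k=2,j=1): S=150.9900, (K−S)⁺=0.0000, hold=1.5537 ⇒ V=1.5537 continue | (k=2,j=2): S=165.9664, (K−S)⁺=0.0000, hold=0.2735 ⇒ V=0.2735 continue  boundary S*=-
step 1: (k=1,j=0): S=144.0165, (K−S)⁺=0.0000, hold=3.2659 ⇒ V=3.2659 continue | (k=1,j=1): S=158.3012, (K−S)⁺=0.0000, hold=0.8141 ⇒ V=0.8141 continue  boundary S*=-
step 0: (k=0,j=0): S=150.9900, (K−S)⁺=0.0000, hold=1.8471 ⇒ V=1.8471 continue  boundary S*=-

price = 1.8471
boundary = - - - - 124.9695 119.1977 124.9695 131.0207 124.9695
tree:
1.8471
3.2659 0.8141
5.6213 1.5537 0.2735
9.3800 2.8948 0.5746 0.0526
15.1105 5.2345 1.1892 0.1241 0.0000
20.8823 9.1137 2.4127 0.2927 0.0000 0.0000
26.3875 15.1105 4.7658 0.6903 0.0000 0.0000 0.0000
31.6384 20.8823 9.0593 1.6283 0.0000 0.0000 0.0000 0.0000
36.6468 26.3875 15.1105 3.8407 0.0000 0.0000 0.0000 0.0000 0.0000
41.4239 31.6384 20.8823 9.0593 0.0000 0.0000 0.0000 0.0000 0.0000 0.0000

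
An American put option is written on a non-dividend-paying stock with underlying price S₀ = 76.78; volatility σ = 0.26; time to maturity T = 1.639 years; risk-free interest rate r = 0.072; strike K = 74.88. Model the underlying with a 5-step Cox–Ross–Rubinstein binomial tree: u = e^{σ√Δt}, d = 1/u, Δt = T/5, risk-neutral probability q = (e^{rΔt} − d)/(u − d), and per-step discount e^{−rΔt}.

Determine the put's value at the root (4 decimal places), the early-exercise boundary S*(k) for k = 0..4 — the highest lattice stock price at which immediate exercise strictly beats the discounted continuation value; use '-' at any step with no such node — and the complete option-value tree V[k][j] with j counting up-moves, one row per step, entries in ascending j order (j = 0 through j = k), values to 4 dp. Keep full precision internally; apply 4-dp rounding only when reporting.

price = 6.3418
boundary = - - 57.0099 49.1248 57.0099
tree:
6.3418
10.8465 2.8262
17.8701 5.4071 0.7765
25.7552 10.0442 1.7388 0.0000
32.5496 17.8701 3.8938 0.0000 0.0000
38.4044 25.7552 8.7195 0.0000 0.0000 0.0000

Δt=0.32780  u=1.16051  d=0.86169  q=0.54278  discount=0.97667
step 5 (expiry): payoffs max(K−S,0) = 38.4044 25.7552 8.7195 0.0000 0.0000 0.0000
step 4: (k=4,j=0): S=42.3304, (K−S)⁺=32.5496, hold=30.8030 ⇒ V=32.5496 exercise | (k=4,j=1): S=57.0099, (K−S)⁺=17.8701, hold=16.1235 ⇒ V=17.8701 exercise | (k=4,j=2): S=76.7800, (K−S)⁺=0.0000, hold=3.8938 ⇒ V=3.8938 continue | (k=4,j=3): S=103.4061, (K−S)⁺=0.0000, hold=0.0000 ⇒ V=0.0000 continue | (k=4,j=4): S=139.2657, (K−S)⁺=0.0000, hold=0.0000 ⇒ V=0.0000 continue  boundary S*=57.0099
step 3: (k=3,j=0): S=49.1248, (K−S)⁺=25.7552, hold=24.0086 ⇒ V=25.7552 exercise | (k=3,j=1): S=66.1605, (K−S)⁺=8.7195, hold=10.0442 ⇒ V=10.0442 continue | (k=3,j=2): S=89.1040, (K−S)⁺=0.0000, hold=1.7388 ⇒ V=1.7388 continue | (k=3,j=3): S=120.0039, (K−S)⁺=0.0000, hold=0.0000 ⇒ V=0.0000 continue  boundary S*=49.1248
step 2: (k=2,j=0): S=57.0099, (K−S)⁺=17.8701, hold=16.8258 ⇒ V=17.8701 exercise | (k=2,j=1): S=76.7800, (K−S)⁺=0.0000, hold=5.4071 ⇒ V=5.4071 continue | (k=2,j=2): S=103.4061, (K−S)⁺=0.0000, hold=0.7765 ⇒ V=0.7765 continue  boundary S*=57.0099
step 1: (k=1,j=0): S=66.1605, (K−S)⁺=8.7195, hold=10.8465 ⇒ V=10.8465 continue | (k=1,j=1): S=89.1040, (K−S)⁺=0.0000, hold=2.8262 ⇒ V=2.8262 continue  boundary S*=-
step 0: (k=0,j=0): S=76.7800, (K−S)⁺=0.0000, hold=6.3418 ⇒ V=6.3418 continue  boundary S*=-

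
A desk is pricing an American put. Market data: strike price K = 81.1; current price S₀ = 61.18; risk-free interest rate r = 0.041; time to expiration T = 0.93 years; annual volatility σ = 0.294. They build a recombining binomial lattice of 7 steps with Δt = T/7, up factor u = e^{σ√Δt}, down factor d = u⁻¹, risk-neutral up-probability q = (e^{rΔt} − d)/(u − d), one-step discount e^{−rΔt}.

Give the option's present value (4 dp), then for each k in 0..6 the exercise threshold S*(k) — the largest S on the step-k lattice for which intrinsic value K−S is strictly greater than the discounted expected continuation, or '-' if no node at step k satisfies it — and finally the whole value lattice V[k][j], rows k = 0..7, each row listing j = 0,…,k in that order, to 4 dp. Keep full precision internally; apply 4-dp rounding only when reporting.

params: Δt=0.13286 u=1.11311 d=0.89838 q=0.49867 e^(-rΔt)=0.99457
t_7 payoffs: 52.2044 45.2977 36.7401 26.1371 12.9997 0.0000 0.0000 0.0000
t_6: node(6,0) S=32.1641 payoff=48.9359 vs cont=48.4954 → 48.9359 [stop]  node(6,1) S=39.8520 payoff=41.2480 vs cont=40.8074 → 41.2480 [stop]  node(6,2) S=49.3776 payoff=31.7224 vs cont=31.2818 → 31.7224 [stop]  node(6,3) S=61.1800 payoff=19.9200 vs cont=19.4794 → 19.9200 [stop]  node(6,4) S=75.8035 payoff=5.2965 vs cont=6.4817 → 6.4817 [wait]  node(6,5) S=93.9223 payoff=0.0000 vs cont=0.0000 → 0.0000 [wait]  node(6,6) S=116.3719 payoff=0.0000 vs cont=0.0000 → 0.0000 [wait]  ⇒ S*(6)=61.1800
t_5: node(5,0) S=35.8023 payoff=45.2977 vs cont=44.8572 → 45.2977 [stop]  node(5,1) S=44.3599 payoff=36.7401 vs cont=36.2996 → 36.7401 [stop]  node(5,2) S=54.9629 payoff=26.1371 vs cont=25.6965 → 26.1371 [stop]  node(5,3) S=68.1003 payoff=12.9997 vs cont=13.1469 → 13.1469 [wait]  node(5,4) S=84.3779 payoff=0.0000 vs cont=3.2318 → 3.2318 [wait]  node(5,5) S=104.5462 payoff=0.0000 vs cont=0.0000 → 0.0000 [wait]  ⇒ S*(5)=54.9629
t_4: node(4,0) S=39.8520 payoff=41.2480 vs cont=40.8074 → 41.2480 [stop]  node(4,1) S=49.3776 payoff=31.7224 vs cont=31.2818 → 31.7224 [stop]  node(4,2) S=61.1800 payoff=19.9200 vs cont=19.5525 → 19.9200 [stop]  node(4,3) S=75.8035 payoff=5.2965 vs cont=8.1580 → 8.1580 [wait]  node(4,4) S=93.9223 payoff=0.0000 vs cont=1.6114 → 1.6114 [wait]  ⇒ S*(4)=61.1800
t_3: node(3,0) S=44.3599 payoff=36.7401 vs cont=36.2996 → 36.7401 [stop]  node(3,1) S=54.9629 payoff=26.1371 vs cont=25.6965 → 26.1371 [stop]  node(3,2) S=68.1003 payoff=12.9997 vs cont=13.9783 → 13.9783 [wait]  node(3,3) S=84.3779 payoff=0.0000 vs cont=4.8668 → 4.8668 [wait]  ⇒ S*(3)=54.9629
t_2: node(2,0) S=49.3776 payoff=31.7224 vs cont=31.2818 → 31.7224 [stop]  node(2,1) S=61.1800 payoff=19.9200 vs cont=19.9648 → 19.9648 [wait]  node(2,2) S=75.8035 payoff=5.2965 vs cont=9.3834 → 9.3834 [wait]  ⇒ S*(2)=49.3776
t_1: node(1,0) S=54.9629 payoff=26.1371 vs cont=25.7187 → 26.1371 [stop]  node(1,1) S=68.1003 payoff=12.9997 vs cont=14.6084 → 14.6084 [wait]  ⇒ S*(1)=54.9629
t_0: node(0,0) S=61.1800 payoff=19.9200 vs cont=20.2773 → 20.2773 [wait]  ⇒ S*(0)=-

price = 20.2773
boundary = - 54.9629 49.3776 54.9629 61.1800 54.9629 61.1800
tree:
20.2773
26.1371 14.6084
31.7224 19.9648 9.3834
36.7401 26.1371 13.9783 4.8668
41.2480 31.7224 19.9200 8.1580 1.6114
45.2977 36.7401 26.1371 13.1469 3.2318 0.0000
48.9359 41.2480 31.7224 19.9200 6.4817 0.0000 0.0000
52.2044 45.2977 36.7401 26.1371 12.9997 0.0000 0.0000 0.0000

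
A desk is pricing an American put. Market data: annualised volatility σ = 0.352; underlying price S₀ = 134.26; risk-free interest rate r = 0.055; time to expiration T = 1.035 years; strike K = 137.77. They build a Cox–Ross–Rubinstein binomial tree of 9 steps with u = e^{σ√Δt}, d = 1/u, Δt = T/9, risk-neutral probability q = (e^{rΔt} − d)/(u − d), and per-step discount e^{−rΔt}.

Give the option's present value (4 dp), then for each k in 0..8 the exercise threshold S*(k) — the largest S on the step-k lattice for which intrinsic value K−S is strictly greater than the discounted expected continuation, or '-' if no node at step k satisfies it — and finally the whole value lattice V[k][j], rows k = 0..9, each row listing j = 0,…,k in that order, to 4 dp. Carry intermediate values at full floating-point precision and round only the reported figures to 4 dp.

price = 18.0926
boundary = - - - 93.8475 83.2878 93.8475 83.2878 93.8475 105.7460
tree:
18.0926
25.0645 11.2595
33.7181 16.6163 5.9754
43.9225 23.8092 9.5404 2.4394
54.4822 32.9712 14.8298 4.3028 0.5825
63.8537 43.9225 22.2959 7.4541 1.1647 0.0000
72.1708 54.4822 32.1397 12.6064 2.3288 0.0000 0.0000
79.5520 63.8537 43.9225 20.6113 4.6564 0.0000 0.0000 0.0000
86.1026 72.1708 54.4822 32.0240 9.3107 0.0000 0.0000 0.0000 0.0000
91.9162 79.5520 63.8537 43.9225 18.6169 0.0000 0.0000 0.0000 0.0000 0.0000

Δt=0.11500, u=1.12679, d=0.88748, q=0.49671, disc=e^(-rΔt)=0.99369
k=9 terminal: V=max(K-S,0) → 91.9162 79.5520 63.8537 43.9225 18.6169 0.0000 0.0000 0.0000 0.0000 0.0000
k=8: j=0 S=51.6674 intr=86.1026 cont=85.2340 V=86.1026[EX]; j=1 S=65.5992 intr=72.1708 cont=71.3021 V=72.1708[EX]; j=2 S=83.2878 intr=54.4822 cont=53.6135 V=54.4822[EX]; j=3 S=105.7460 intr=32.0240 cont=31.1553 V=32.0240[EX]; j=4 S=134.2600 intr=3.5100 cont=9.3107 V=9.3107[hold]; j=5 S=170.4627 intr=0.0000 cont=0.0000 V=0.0000[hold]; j=6 S=216.4272 intr=0.0000 cont=0.0000 V=0.0000[hold]; j=7 S=274.7859 intr=0.0000 cont=0.0000 V=0.0000[hold]; j=8 S=348.8808 intr=0.0000 cont=0.0000 V=0.0000[hold]  S*(8)=105.7460
k=7: j=0 S=58.2180 intr=79.5520 cont=78.6833 V=79.5520[EX]; j=1 S=73.9163 intr=63.8537 cont=62.9851 V=63.8537[EX]; j=2 S=93.8475 intr=43.9225 cont=43.0538 V=43.9225[EX]; j=3 S=119.1531 intr=18.6169 cont=20.6113 V=20.6113[hold]; j=4 S=151.2822 intr=0.0000 cont=4.6564 V=4.6564[hold]; j=5 S=192.0749 intr=0.0000 cont=0.0000 V=0.0000[hold]; j=6 S=243.8671 intr=0.0000 cont=0.0000 V=0.0000[hold]; j=7 S=309.6248 intr=0.0000 cont=0.0000 V=0.0000[hold]  S*(7)=93.8475
k=6: j=0 S=65.5992 intr=72.1708 cont=71.3021 V=72.1708[EX]; j=1 S=83.2878 intr=54.4822 cont=53.6135 V=54.4822[EX]; j=2 S=105.7460 intr=32.0240 cont=32.1397 V=32.1397[hold]; j=3 S=134.2600 intr=3.5100 cont=12.6064 V=12.6064[hold]; j=4 S=170.4627 intr=0.0000 cont=2.3288 V=2.3288[hold]; j=5 S=216.4272 intr=0.0000 cont=0.0000 V=0.0000[hold]; j=6 S=274.7859 intr=0.0000 cont=0.0000 V=0.0000[hold]  S*(6)=83.2878
k=5: j=0 S=73.9163 intr=63.8537 cont=62.9851 V=63.8537[EX]; j=1 S=93.8475 intr=43.9225 cont=43.1110 V=43.9225[EX]; j=2 S=119.1531 intr=18.6169 cont=22.2959 V=22.2959[hold]; j=3 S=151.2822 intr=0.0000 cont=7.4541 V=7.4541[hold]; j=4 S=192.0749 intr=0.0000 cont=1.1647 V=1.1647[hold]; j=5 S=243.8671 intr=0.0000 cont=0.0000 V=0.0000[hold]  S*(5)=93.8475
k=4: j=0 S=83.2878 intr=54.4822 cont=53.6135 V=54.4822[EX]; j=1 S=105.7460 intr=32.0240 cont=32.9712 V=32.9712[hold]; j=2 S=134.2600 intr=3.5100 cont=14.8298 V=14.8298[hold]; j=3 S=170.4627 intr=0.0000 cont=4.3028 V=4.3028[hold]; j=4 S=216.4272 intr=0.0000 cont=0.5825 V=0.5825[hold]  S*(4)=83.2878
k=3: j=0 S=93.8475 intr=43.9225 cont=43.5214 V=43.9225[EX]; j=1 S=119.1531 intr=18.6169 cont=23.8092 V=23.8092[hold]; j=2 S=151.2822 intr=0.0000 cont=9.5404 V=9.5404[hold]; j=3 S=192.0749 intr=0.0000 cont=2.4394 V=2.4394[hold]  S*(3)=93.8475
k=2: j=0 S=105.7460 intr=32.0240 cont=33.7181 V=33.7181[hold]; j=1 S=134.2600 intr=3.5100 cont=16.6163 V=16.6163[hold]; j=2 S=170.4627 intr=0.0000 cont=5.9754 V=5.9754[hold]  S*(2)=-
k=1: j=0 S=119.1531 intr=18.6169 cont=25.0645 V=25.0645[hold]; j=1 S=151.2822 intr=0.0000 cont=11.2595 V=11.2595[hold]  S*(1)=-
k=0: j=0 S=134.2600 intr=3.5100 cont=18.0926 V=18.0926[hold]  S*(0)=-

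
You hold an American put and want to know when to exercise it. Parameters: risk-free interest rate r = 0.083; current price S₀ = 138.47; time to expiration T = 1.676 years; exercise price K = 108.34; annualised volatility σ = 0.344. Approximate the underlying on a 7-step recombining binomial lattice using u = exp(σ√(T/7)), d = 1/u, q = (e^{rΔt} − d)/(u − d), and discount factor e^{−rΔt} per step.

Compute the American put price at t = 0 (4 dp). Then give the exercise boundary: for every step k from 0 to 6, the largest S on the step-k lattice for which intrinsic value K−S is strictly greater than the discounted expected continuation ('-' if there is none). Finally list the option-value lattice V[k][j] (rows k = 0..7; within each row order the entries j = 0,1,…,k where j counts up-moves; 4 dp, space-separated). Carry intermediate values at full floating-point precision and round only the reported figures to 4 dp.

price = 5.9195
boundary = - - - - 70.6231 83.5697 70.6231
tree:
5.9195
9.9030 2.4330
16.0931 4.5125 0.5874
25.2161 8.2066 1.2414 0.0000
37.7169 14.5323 2.6237 0.0000 0.0000
48.6579 24.7703 5.5452 0.0000 0.0000 0.0000
57.9038 37.7169 11.7199 0.0000 0.0000 0.0000 0.0000
65.7174 48.6579 24.7703 0.0000 0.0000 0.0000 0.0000 0.0000

params: Δt=0.23943 u=1.18332 d=0.84508 q=0.51736 e^(-rΔt)=0.98032
t_7 payoffs: 65.7174 48.6579 24.7703 0.0000 0.0000 0.0000 0.0000 0.0000
t_6: node(6,0) S=50.4362 payoff=57.9038 vs cont=55.7721 → 57.9038 [stop]  node(6,1) S=70.6231 payoff=37.7169 vs cont=35.5852 → 37.7169 [stop]  node(6,2) S=98.8897 payoff=9.4503 vs cont=11.7199 → 11.7199 [wait]  node(6,3) S=138.4700 payoff=0.0000 vs cont=0.0000 → 0.0000 [wait]  node(6,4) S=193.8921 payoff=0.0000 vs cont=0.0000 → 0.0000 [wait]  node(6,5) S=271.4968 payoff=0.0000 vs cont=0.0000 → 0.0000 [wait]  node(6,6) S=380.1624 payoff=0.0000 vs cont=0.0000 → 0.0000 [wait]  ⇒ S*(6)=70.6231
t_5: node(5,0) S=59.6821 payoff=48.6579 vs cont=46.5261 → 48.6579 [stop]  node(5,1) S=83.5697 payoff=24.7703 vs cont=23.7897 → 24.7703 [stop]  node(5,2) S=117.0182 payoff=0.0000 vs cont=5.5452 → 5.5452 [wait]  node(5,3) S=163.8543 payoff=0.0000 vs cont=0.0000 → 0.0000 [wait]  node(5,4) S=229.4365 payoff=0.0000 vs cont=0.0000 → 0.0000 [wait]  node(5,5) S=321.2676 payoff=0.0000 vs cont=0.0000 → 0.0000 [wait]  ⇒ S*(5)=83.5697
t_4: node(4,0) S=70.6231 payoff=37.7169 vs cont=35.5852 → 37.7169 [stop]  node(4,1) S=98.8897 payoff=9.4503 vs cont=14.5323 → 14.5323 [wait]  node(4,2) S=138.4700 payoff=0.0000 vs cont=2.6237 → 2.6237 [wait]  node(4,3) S=193.8921 payoff=0.0000 vs cont=0.0000 → 0.0000 [wait]  node(4,4) S=271.4968 payoff=0.0000 vs cont=0.0000 → 0.0000 [wait]  ⇒ S*(4)=70.6231
t_3: node(3,0) S=83.5697 payoff=24.7703 vs cont=25.2161 → 25.2161 [wait]  node(3,1) S=117.0182 payoff=0.0000 vs cont=8.2066 → 8.2066 [wait]  node(3,2) S=163.8543 payoff=0.0000 vs cont=1.2414 → 1.2414 [wait]  node(3,3) S=229.4365 payoff=0.0000 vs cont=0.0000 → 0.0000 [wait]  ⇒ S*(3)=-
t_2: node(2,0) S=98.8897 payoff=9.4503 vs cont=16.0931 → 16.0931 [wait]  node(2,1) S=138.4700 payoff=0.0000 vs cont=4.5125 → 4.5125 [wait]  node(2,2) S=193.8921 payoff=0.0000 vs cont=0.5874 → 0.5874 [wait]  ⇒ S*(2)=-
t_1: node(1,0) S=117.0182 payoff=0.0000 vs cont=9.9030 → 9.9030 [wait]  node(1,1) S=163.8543 payoff=0.0000 vs cont=2.4330 → 2.4330 [wait]  ⇒ S*(1)=-
t_0: node(0,0) S=138.4700 payoff=0.0000 vs cont=5.9195 → 5.9195 [wait]  ⇒ S*(0)=-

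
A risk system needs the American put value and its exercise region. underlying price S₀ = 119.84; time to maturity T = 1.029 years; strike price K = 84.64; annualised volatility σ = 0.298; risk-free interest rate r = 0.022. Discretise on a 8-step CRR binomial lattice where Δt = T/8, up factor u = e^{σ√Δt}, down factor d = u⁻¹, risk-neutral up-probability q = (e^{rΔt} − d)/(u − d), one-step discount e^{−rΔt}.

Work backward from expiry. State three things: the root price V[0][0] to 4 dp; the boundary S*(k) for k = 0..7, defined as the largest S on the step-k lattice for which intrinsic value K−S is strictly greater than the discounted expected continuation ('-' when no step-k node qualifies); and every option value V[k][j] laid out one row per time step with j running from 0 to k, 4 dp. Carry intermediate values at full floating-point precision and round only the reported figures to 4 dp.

params: Δt=0.12862 u=1.11280 d=0.89864 q=0.48654 e^(-rΔt)=0.99717
t_8 payoffs: 33.6743 21.5285 6.4881 0.0000 0.0000 0.0000 0.0000 0.0000 0.0000
t_7: node(7,0) S=56.7144 payoff=27.9256 vs cont=27.6865 → 27.9256 [stop]  node(7,1) S=70.2302 payoff=14.4098 vs cont=14.1706 → 14.4098 [stop]  node(7,2) S=86.9671 payoff=0.0000 vs cont=3.3220 → 3.3220 [wait]  node(7,3) S=107.6927 payoff=0.0000 vs cont=0.0000 → 0.0000 [wait]  node(7,4) S=133.3575 payoff=0.0000 vs cont=0.0000 → 0.0000 [wait]  node(7,5) S=165.1385 payoff=0.0000 vs cont=0.0000 → 0.0000 [wait]  node(7,6) S=204.4935 payoff=0.0000 vs cont=0.0000 → 0.0000 [wait]  node(7,7) S=253.2273 payoff=0.0000 vs cont=0.0000 → 0.0000 [wait]  ⇒ S*(7)=70.2302
t_6: node(6,0) S=63.1115 payoff=21.5285 vs cont=21.2893 → 21.5285 [stop]  node(6,1) S=78.1519 payoff=6.4881 vs cont=8.9896 → 8.9896 [wait]  node(6,2) S=96.7767 payoff=0.0000 vs cont=1.7009 → 1.7009 [wait]  node(6,3) S=119.8400 payoff=0.0000 vs cont=0.0000 → 0.0000 [wait]  node(6,4) S=148.3996 payoff=0.0000 vs cont=0.0000 → 0.0000 [wait]  node(6,5) S=183.7655 payoff=0.0000 vs cont=0.0000 → 0.0000 [wait]  node(6,6) S=227.5595 payoff=0.0000 vs cont=0.0000 → 0.0000 [wait]  ⇒ S*(6)=63.1115
t_5: node(5,0) S=70.2302 payoff=14.4098 vs cont=15.3843 → 15.3843 [wait]  node(5,1) S=86.9671 payoff=0.0000 vs cont=5.4280 → 5.4280 [wait]  node(5,2) S=107.6927 payoff=0.0000 vs cont=0.8709 → 0.8709 [wait]  node(5,3) S=133.3575 payoff=0.0000 vs cont=0.0000 → 0.0000 [wait]  node(5,4) S=165.1385 payoff=0.0000 vs cont=0.0000 → 0.0000 [wait]  node(5,5) S=204.4935 payoff=0.0000 vs cont=0.0000 → 0.0000 [wait]  ⇒ S*(5)=-
t_4: node(4,0) S=78.1519 payoff=6.4881 vs cont=10.5104 → 10.5104 [wait]  node(4,1) S=96.7767 payoff=0.0000 vs cont=3.2017 → 3.2017 [wait]  node(4,2) S=119.8400 payoff=0.0000 vs cont=0.4459 → 0.4459 [wait]  node(4,3) S=148.3996 payoff=0.0000 vs cont=0.0000 → 0.0000 [wait]  node(4,4) S=183.7655 payoff=0.0000 vs cont=0.0000 → 0.0000 [wait]  ⇒ S*(4)=-
t_3: node(3,0) S=86.9671 payoff=0.0000 vs cont=6.9348 → 6.9348 [wait]  node(3,1) S=107.6927 payoff=0.0000 vs cont=1.8556 → 1.8556 [wait]  node(3,2) S=133.3575 payoff=0.0000 vs cont=0.2283 → 0.2283 [wait]  node(3,3) S=165.1385 payoff=0.0000 vs cont=0.0000 → 0.0000 [wait]  ⇒ S*(3)=-
t_2: node(2,0) S=96.7767 payoff=0.0000 vs cont=4.4510 → 4.4510 [wait]  node(2,1) S=119.8400 payoff=0.0000 vs cont=1.0609 → 1.0609 [wait]  node(2,2) S=148.3996 payoff=0.0000 vs cont=0.1169 → 0.1169 [wait]  ⇒ S*(2)=-
t_1: node(1,0) S=107.6927 payoff=0.0000 vs cont=2.7936 → 2.7936 [wait]  node(1,1) S=133.3575 payoff=0.0000 vs cont=0.5999 → 0.5999 [wait]  ⇒ S*(1)=-
t_0: node(0,0) S=119.8400 payoff=0.0000 vs cont=1.7214 → 1.7214 [wait]  ⇒ S*(0)=-

price = 1.7214
boundary = - - - - - - 63.1115 70.2302
tree:
1.7214
2.7936 0.5999
4.4510 1.0609 0.1169
6.9348 1.8556 0.2283 0.0000
10.5104 3.2017 0.4459 0.0000 0.0000
15.3843 5.4280 0.8709 0.0000 0.0000 0.0000
21.5285 8.9896 1.7009 0.0000 0.0000 0.0000 0.0000
27.9256 14.4098 3.3220 0.0000 0.0000 0.0000 0.0000 0.0000
33.6743 21.5285 6.4881 0.0000 0.0000 0.0000 0.0000 0.0000 0.0000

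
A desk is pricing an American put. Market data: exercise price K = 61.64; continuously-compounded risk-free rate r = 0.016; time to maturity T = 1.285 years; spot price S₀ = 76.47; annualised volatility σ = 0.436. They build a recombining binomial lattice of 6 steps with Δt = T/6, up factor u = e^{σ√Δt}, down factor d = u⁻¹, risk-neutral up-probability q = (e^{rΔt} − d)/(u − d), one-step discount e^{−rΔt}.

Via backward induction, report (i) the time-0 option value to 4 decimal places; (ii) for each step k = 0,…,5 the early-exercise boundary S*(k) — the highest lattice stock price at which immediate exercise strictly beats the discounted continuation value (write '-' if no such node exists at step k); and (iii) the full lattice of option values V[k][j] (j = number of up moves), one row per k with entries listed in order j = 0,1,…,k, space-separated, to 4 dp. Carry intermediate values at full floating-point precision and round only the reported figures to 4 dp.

price = 7.3009
boundary = - - - - 34.1174 41.7450
tree:
7.3009
10.7039 3.3313
15.2482 5.4101 0.8979
20.9557 8.6130 1.6629 0.0000
27.5226 13.3468 3.0796 0.0000 0.0000
33.7565 19.8950 5.7032 0.0000 0.0000 0.0000
38.8514 27.5226 10.5620 0.0000 0.0000 0.0000 0.0000

Δt=0.21417, u=1.22357, d=0.81728, q=0.45818, disc=e^(-rΔt)=0.99658
k=6 terminal: V=max(K-S,0) → 38.8514 27.5226 10.5620 0.0000 0.0000 0.0000 0.0000
k=5: j=0 S=27.8835 intr=33.7565 cont=33.5456 V=33.7565[EX]; j=1 S=41.7450 intr=19.8950 cont=19.6841 V=19.8950[EX]; j=2 S=62.4975 intr=0.0000 cont=5.7032 V=5.7032[hold]; j=3 S=93.5664 intr=0.0000 cont=0.0000 V=0.0000[hold]; j=4 S=140.0804 intr=0.0000 cont=0.0000 V=0.0000[hold]; j=5 S=209.7176 intr=0.0000 cont=0.0000 V=0.0000[hold]  S*(5)=41.7450
k=4: j=0 S=34.1174 intr=27.5226 cont=27.3117 V=27.5226[EX]; j=1 S=51.0780 intr=10.5620 cont=13.3468 V=13.3468[hold]; j=2 S=76.4700 intr=0.0000 cont=3.0796 V=3.0796[hold]; j=3 S=114.4850 intr=0.0000 cont=0.0000 V=0.0000[hold]; j=4 S=171.3982 intr=0.0000 cont=0.0000 V=0.0000[hold]  S*(4)=34.1174
k=3: j=0 S=41.7450 intr=19.8950 cont=20.9557 V=20.9557[hold]; j=1 S=62.4975 intr=0.0000 cont=8.6130 V=8.6130[hold]; j=2 S=93.5664 intr=0.0000 cont=1.6629 V=1.6629[hold]; j=3 S=140.0804 intr=0.0000 cont=0.0000 V=0.0000[hold]  S*(3)=-
k=2: j=0 S=51.0780 intr=10.5620 cont=15.2482 V=15.2482[hold]; j=1 S=76.4700 intr=0.0000 cont=5.4101 V=5.4101[hold]; j=2 S=114.4850 intr=0.0000 cont=0.8979 V=0.8979[hold]  S*(2)=-
k=1: j=0 S=62.4975 intr=0.0000 cont=10.7039 V=10.7039[hold]; j=1 S=93.5664 intr=0.0000 cont=3.3313 V=3.3313[hold]  S*(1)=-
k=0: j=0 S=76.4700 intr=0.0000 cont=7.3009 V=7.3009[hold]  S*(0)=-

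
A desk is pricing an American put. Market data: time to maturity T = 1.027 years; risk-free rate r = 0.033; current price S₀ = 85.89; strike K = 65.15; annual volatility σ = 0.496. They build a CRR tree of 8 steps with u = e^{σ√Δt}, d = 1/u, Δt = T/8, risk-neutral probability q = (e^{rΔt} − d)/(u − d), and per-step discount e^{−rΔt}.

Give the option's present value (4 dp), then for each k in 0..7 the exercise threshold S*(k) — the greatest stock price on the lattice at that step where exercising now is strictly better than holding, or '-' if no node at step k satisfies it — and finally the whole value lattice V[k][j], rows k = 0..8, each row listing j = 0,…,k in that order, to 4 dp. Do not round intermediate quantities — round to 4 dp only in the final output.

price = 6.2308
boundary = - - - - - 35.3217 42.1912 50.3967
tree:
6.2308
9.0519 3.0750
12.8289 4.8331 1.1009
17.6528 7.4524 1.8944 0.2074
23.4423 11.2204 3.2295 0.3913 0.0000
29.8283 16.3833 5.4432 0.7380 0.0000 0.0000
35.5793 22.9588 9.0443 1.3920 0.0000 0.0000 0.0000
40.3940 29.8283 14.7533 2.6254 0.0000 0.0000 0.0000 0.0000
44.4247 35.5793 22.9588 4.9520 0.0000 0.0000 0.0000 0.0000 0.0000

Δt=0.12837, u=1.19448, d=0.83718, q=0.46757, disc=e^(-rΔt)=0.99577
k=8 terminal: V=max(K-S,0) → 44.4247 35.5793 22.9588 4.9520 0.0000 0.0000 0.0000 0.0000 0.0000
k=7: j=0 S=24.7560 intr=40.3940 cont=40.1186 V=40.3940[EX]; j=1 S=35.3217 intr=29.8283 cont=29.5529 V=29.8283[EX]; j=2 S=50.3967 intr=14.7533 cont=14.4779 V=14.7533[EX]; j=3 S=71.9055 intr=0.0000 cont=2.6254 V=2.6254[hold]; j=4 S=102.5942 intr=0.0000 cont=0.0000 V=0.0000[hold]; j=5 S=146.3805 intr=0.0000 cont=0.0000 V=0.0000[hold]; j=6 S=208.8545 intr=0.0000 cont=0.0000 V=0.0000[hold]; j=7 S=297.9919 intr=0.0000 cont=0.0000 V=0.0000[hold]  S*(7)=50.3967
k=6: j=0 S=29.5707 intr=35.5793 cont=35.3039 V=35.5793[EX]; j=1 S=42.1912 intr=22.9588 cont=22.6834 V=22.9588[EX]; j=2 S=60.1980 intr=4.9520 cont=9.0443 V=9.0443[hold]; j=3 S=85.8900 intr=0.0000 cont=1.3920 V=1.3920[hold]; j=4 S=122.5471 intr=0.0000 cont=0.0000 V=0.0000[hold]; j=5 S=174.8492 intr=0.0000 cont=0.0000 V=0.0000[hold]; j=6 S=249.4733 intr=0.0000 cont=0.0000 V=0.0000[hold]  S*(6)=42.1912
k=5: j=0 S=35.3217 intr=29.8283 cont=29.5529 V=29.8283[EX]; j=1 S=50.3967 intr=14.7533 cont=16.3833 V=16.3833[hold]; j=2 S=71.9055 intr=0.0000 cont=5.4432 V=5.4432[hold]; j=3 S=102.5942 intr=0.0000 cont=0.7380 V=0.7380[hold]; j=4 S=146.3805 intr=0.0000 cont=0.0000 V=0.0000[hold]; j=5 S=208.8545 intr=0.0000 cont=0.0000 V=0.0000[hold]  S*(5)=35.3217
k=4: j=0 S=42.1912 intr=22.9588 cont=23.4423 V=23.4423[hold]; j=1 S=60.1980 intr=4.9520 cont=11.2204 V=11.2204[hold]; j=2 S=85.8900 intr=0.0000 cont=3.2295 V=3.2295[hold]; j=3 S=122.5471 intr=0.0000 cont=0.3913 V=0.3913[hold]; j=4 S=174.8492 intr=0.0000 cont=0.0000 V=0.0000[hold]  S*(4)=-
k=3: j=0 S=50.3967 intr=14.7533 cont=17.6528 V=17.6528[hold]; j=1 S=71.9055 intr=0.0000 cont=7.4524 V=7.4524[hold]; j=2 S=102.5942 intr=0.0000 cont=1.8944 V=1.8944[hold]; j=3 S=146.3805 intr=0.0000 cont=0.2074 V=0.2074[hold]  S*(3)=-
k=2: j=0 S=60.1980 intr=4.9520 cont=12.8289 V=12.8289[hold]; j=1 S=85.8900 intr=0.0000 cont=4.8331 V=4.8331[hold]; j=2 S=122.5471 intr=0.0000 cont=1.1009 V=1.1009[hold]  S*(2)=-
k=1: j=0 S=71.9055 intr=0.0000 cont=9.0519 V=9.0519[hold]; j=1 S=102.5942 intr=0.0000 cont=3.0750 V=3.0750[hold]  S*(1)=-
k=0: j=0 S=85.8900 intr=0.0000 cont=6.2308 V=6.2308[hold]  S*(0)=-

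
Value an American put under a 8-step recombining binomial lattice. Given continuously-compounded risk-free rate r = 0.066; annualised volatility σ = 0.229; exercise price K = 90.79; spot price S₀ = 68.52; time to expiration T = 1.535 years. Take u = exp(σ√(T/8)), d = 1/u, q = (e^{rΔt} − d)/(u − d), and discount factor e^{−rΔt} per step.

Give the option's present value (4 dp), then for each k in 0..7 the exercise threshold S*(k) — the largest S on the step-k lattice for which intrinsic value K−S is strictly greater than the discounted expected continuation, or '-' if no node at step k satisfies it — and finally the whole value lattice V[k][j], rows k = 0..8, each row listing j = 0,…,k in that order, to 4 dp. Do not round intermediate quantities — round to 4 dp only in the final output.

price = 22.2700
boundary = 68.5200 61.9802 68.5200 61.9802 68.5200 75.7498 68.5200 75.7498
tree:
22.2700
28.8098 15.3924
34.7254 22.2700 9.8593
40.0763 28.8098 15.1188 5.5827
44.9166 34.7254 22.2700 9.3446 2.4890
49.2949 40.0763 28.8098 15.0402 4.6819 0.6675
53.2553 44.9166 34.7254 22.2700 8.5635 1.4643 0.0000
56.8378 49.2949 40.0763 28.8098 15.0402 3.2125 0.0000 0.0000
60.0783 53.2553 44.9166 34.7254 22.2700 7.0476 0.0000 0.0000 0.0000

Δt=0.19187  u=1.10551  d=0.90456  q=0.53836  discount=0.98742
step 8 (expiry): payoffs max(K−S,0) = 60.0783 53.2553 44.9166 34.7254 22.2700 7.0476 0.0000 0.0000 0.0000
step 7: (k=7,j=0): S=33.9522, (K−S)⁺=56.8378, hold=55.6953 ⇒ V=56.8378 exercise | (k=7,j=1): S=41.4951, (K−S)⁺=49.2949, hold=48.1524 ⇒ V=49.2949 exercise | (k=7,j=2): S=50.7137, (K−S)⁺=40.0763, hold=38.9338 ⇒ V=40.0763 exercise | (k=7,j=3): S=61.9802, (K−S)⁺=28.8098, hold=27.6673 ⇒ V=28.8098 exercise | (k=7,j=4): S=75.7498, (K−S)⁺=15.0402, hold=13.8977 ⇒ V=15.0402 exercise | (k=7,j=5): S=92.5784, (K−S)⁺=0.0000, hold=3.2125 ⇒ V=3.2125 continue | (k=7,j=6): S=113.1457, (K−S)⁺=0.0000, hold=0.0000 ⇒ V=0.0000 continue | (k=7,j=7): S=138.2822, (K−S)⁺=0.0000, hold=0.0000 ⇒ V=0.0000 continue  boundary S*=75.7498
step 6: (k=6,j=0): S=37.5347, (K−S)⁺=53.2553, hold=52.1128 ⇒ V=53.2553 exercise | (k=6,j=1): S=45.8734, (K−S)⁺=44.9166, hold=43.7741 ⇒ V=44.9166 exercise | (k=6,j=2): S=56.0646, (K−S)⁺=34.7254, hold=33.5829 ⇒ V=34.7254 exercise | (k=6,j=3): S=68.5200, (K−S)⁺=22.2700, hold=21.1275 ⇒ V=22.2700 exercise | (k=6,j=4): S=83.7424, (K−S)⁺=7.0476, hold=8.5635 ⇒ V=8.5635 continue | (k=6,j=5): S=102.3467, (K−S)⁺=0.0000, hold=1.4643 ⇒ V=1.4643 continue | (k=6,j=6): S=125.0841, (K−S)⁺=0.0000, hold=0.0000 ⇒ V=0.0000 continue  boundary S*=68.5200
step 5: (k=5,j=0): S=41.4951, (K−S)⁺=49.2949, hold=48.1524 ⇒ V=49.2949 exercise | (k=5,j=1): S=50.7137, (K−S)⁺=40.0763, hold=38.9338 ⇒ V=40.0763 exercise | (k=5,j=2): S=61.9802, (K−S)⁺=28.8098, hold=27.6673 ⇒ V=28.8098 exercise | (k=5,j=3): S=75.7498, (K−S)⁺=15.0402, hold=14.7036 ⇒ V=15.0402 exercise | (k=5,j=4): S=92.5784, (K−S)⁺=0.0000, hold=4.6819 ⇒ V=4.6819 continue | (k=5,j=5): S=113.1457, (K−S)⁺=0.0000, hold=0.6675 ⇒ V=0.6675 continue  boundary S*=75.7498
step 4: (k=4,j=0): S=45.8734, (K−S)⁺=44.9166, hold=43.7741 ⇒ V=44.9166 exercise | (k=4,j=1): S=56.0646, (K−S)⁺=34.7254, hold=33.5829 ⇒ V=34.7254 exercise | (k=4,j=2): S=68.5200, (K−S)⁺=22.2700, hold=21.1275 ⇒ V=22.2700 exercise | (k=4,j=3): S=83.7424, (K−S)⁺=7.0476, hold=9.3446 ⇒ V=9.3446 continue | (k=4,j=4): S=102.3467, (K−S)⁺=0.0000, hold=2.4890 ⇒ V=2.4890 continue  boundary S*=68.5200
step 3: (k=3,j=0): S=50.7137, (K−S)⁺=40.0763, hold=38.9338 ⇒ V=40.0763 exercise | (k=3,j=1): S=61.9802, (K−S)⁺=28.8098, hold=27.6673 ⇒ V=28.8098 exercise | (k=3,j=2): S=75.7498, (K−S)⁺=15.0402, hold=15.1188 ⇒ V=15.1188 continue | (k=3,j=3): S=92.5784, (K−S)⁺=0.0000, hold=5.5827 ⇒ V=5.5827 continue  boundary S*=61.9802
step 2: (k=2,j=0): S=56.0646, (K−S)⁺=34.7254, hold=33.5829 ⇒ V=34.7254 exercise | (k=2,j=1): S=68.5200, (K−S)⁺=22.2700, hold=21.1693 ⇒ V=22.2700 exercise | (k=2,j=2): S=83.7424, (K−S)⁺=7.0476, hold=9.8593 ⇒ V=9.8593 continue  boundary S*=68.5200
step 1: (k=1,j=0): S=61.9802, (K−S)⁺=28.8098, hold=27.6673 ⇒ V=28.8098 exercise | (k=1,j=1): S=75.7498, (K−S)⁺=15.0402, hold=15.3924 ⇒ V=15.3924 continue  boundary S*=61.9802
step 0: (k=0,j=0): S=68.5200, (K−S)⁺=22.2700, hold=21.3147 ⇒ V=22.2700 exercise  boundary S*=68.5200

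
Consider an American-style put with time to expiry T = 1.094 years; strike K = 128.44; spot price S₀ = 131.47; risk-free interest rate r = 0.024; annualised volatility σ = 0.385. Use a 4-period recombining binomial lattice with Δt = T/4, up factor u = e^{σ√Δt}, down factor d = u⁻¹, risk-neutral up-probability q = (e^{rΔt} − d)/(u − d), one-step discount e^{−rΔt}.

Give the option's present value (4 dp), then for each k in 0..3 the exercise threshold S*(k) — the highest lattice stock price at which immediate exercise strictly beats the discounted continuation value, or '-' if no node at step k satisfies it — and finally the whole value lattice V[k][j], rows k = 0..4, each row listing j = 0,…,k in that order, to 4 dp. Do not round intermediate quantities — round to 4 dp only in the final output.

Δt=0.27350, u=1.22305, d=0.81763, q=0.46608, disc=e^(-rΔt)=0.99346
k=4 terminal: V=max(K-S,0) → 69.6835 40.5496 0.0000 0.0000 0.0000
k=3: j=0 S=71.8619 intr=56.5781 cont=55.7378 V=56.5781[EX]; j=1 S=107.4939 intr=20.9461 cont=21.5087 V=21.5087[hold]; j=2 S=160.7938 intr=0.0000 cont=0.0000 V=0.0000[hold]; j=3 S=240.5220 intr=0.0000 cont=0.0000 V=0.0000[hold]  S*(3)=71.8619
k=2: j=0 S=87.8904 intr=40.5496 cont=39.9699 V=40.5496[EX]; j=1 S=131.4700 intr=0.0000 cont=11.4089 V=11.4089[hold]; j=2 S=196.6582 intr=0.0000 cont=0.0000 V=0.0000[hold]  S*(2)=87.8904
k=1: j=0 S=107.4939 intr=20.9461 cont=26.7914 V=26.7914[hold]; j=1 S=160.7938 intr=0.0000 cont=6.0516 V=6.0516[hold]  S*(1)=-
k=0: j=0 S=131.4700 intr=0.0000 cont=17.0130 V=17.0130[hold]  S*(0)=-

price = 17.0130
boundary = - - 87.8904 71.8619
tree:
17.0130
26.7914 6.0516
40.5496 11.4089 0.0000
56.5781 21.5087 0.0000 0.0000
69.6835 40.5496 0.0000 0.0000 0.0000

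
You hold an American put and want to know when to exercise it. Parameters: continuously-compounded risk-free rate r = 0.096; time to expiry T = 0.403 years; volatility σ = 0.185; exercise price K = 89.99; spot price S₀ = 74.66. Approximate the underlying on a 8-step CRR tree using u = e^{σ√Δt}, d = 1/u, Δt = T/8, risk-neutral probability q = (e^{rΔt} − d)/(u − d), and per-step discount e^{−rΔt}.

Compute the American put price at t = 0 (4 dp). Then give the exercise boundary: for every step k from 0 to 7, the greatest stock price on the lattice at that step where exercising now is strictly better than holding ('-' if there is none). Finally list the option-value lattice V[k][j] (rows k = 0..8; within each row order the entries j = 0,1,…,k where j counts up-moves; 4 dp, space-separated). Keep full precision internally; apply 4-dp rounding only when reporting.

price = 15.3300
boundary = 74.6600 77.8253 81.1248 77.8253 81.1248 77.8253 81.1248 84.5642
tree:
15.3300
18.3666 12.1647
21.2796 15.3300 8.8652
24.0742 18.3666 12.1647 5.8005
26.7551 21.2796 15.3300 8.8652 3.3237
29.3270 24.0742 18.3666 12.1647 5.5652 1.5042
31.7943 26.7551 21.2796 15.3300 8.8652 2.8923 0.3725
34.1612 29.3270 24.0742 18.3666 12.1647 5.4258 0.8280 0.0000
36.4319 31.7943 26.7551 21.2796 15.3300 8.8652 1.8406 0.0000 0.0000

Δt=0.05038  u=1.04240  d=0.95933  q=0.54798  discount=0.99518
step 8 (expiry): payoffs max(K−S,0) = 36.4319 31.7943 26.7551 21.2796 15.3300 8.8652 1.8406 0.0000 0.0000
step 7: (k=7,j=0): S=55.8288, (K−S)⁺=34.1612, hold=33.7271 ⇒ V=34.1612 exercise | (k=7,j=1): S=60.6630, (K−S)⁺=29.3270, hold=28.8929 ⇒ V=29.3270 exercise | (k=7,j=2): S=65.9158, (K−S)⁺=24.0742, hold=23.6401 ⇒ V=24.0742 exercise | (k=7,j=3): S=71.6234, (K−S)⁺=18.3666, hold=17.9324 ⇒ V=18.3666 exercise | (k=7,j=4): S=77.8253, (K−S)⁺=12.1647, hold=11.7306 ⇒ V=12.1647 exercise | (k=7,j=5): S=84.5642, (K−S)⁺=5.4258, hold=4.9917 ⇒ V=5.4258 exercise | (k=7,j=6): S=91.8866, (K−S)⁺=0.0000, hold=0.8280 ⇒ V=0.8280 continue | (k=7,j=7): S=99.8430, (K−S)⁺=0.0000, hold=0.0000 ⇒ V=0.0000 continue  boundary S*=84.5642
step 6: (k=6,j=0): S=58.1957, (K−S)⁺=31.7943, hold=31.3601 ⇒ V=31.7943 exercise | (k=6,j=1): S=63.2349, (K−S)⁺=26.7551, hold=26.3210 ⇒ V=26.7551 exercise | (k=6,j=2): S=68.7104, (K−S)⁺=21.2796, hold=20.8455 ⇒ V=21.2796 exercise | (k=6,j=3): S=74.6600, (K−S)⁺=15.3300, hold=14.8959 ⇒ V=15.3300 exercise | (k=6,j=4): S=81.1248, (K−S)⁺=8.8652, hold=8.4311 ⇒ V=8.8652 exercise | (k=6,j=5): S=88.1494, (K−S)⁺=1.8406, hold=2.8923 ⇒ V=2.8923 continue | (k=6,j=6): S=95.7822, (K−S)⁺=0.0000, hold=0.3725 ⇒ V=0.3725 continue  boundary S*=81.1248
step 5: (k=5,j=0): S=60.6630, (K−S)⁺=29.3270, hold=28.8929 ⇒ V=29.3270 exercise | (k=5,j=1): S=65.9158, (K−S)⁺=24.0742, hold=23.6401 ⇒ V=24.0742 exercise | (k=5,j=2): S=71.6234, (K−S)⁺=18.3666, hold=17.9324 ⇒ V=18.3666 exercise | (k=5,j=3): S=77.8253, (K−S)⁺=12.1647, hold=11.7306 ⇒ V=12.1647 exercise | (k=5,j=4): S=84.5642, (K−S)⁺=5.4258, hold=5.5652 ⇒ V=5.5652 continue | (k=5,j=5): S=91.8866, (K−S)⁺=0.0000, hold=1.5042 ⇒ V=1.5042 continue  boundary S*=77.8253
step 4: (k=4,j=0): S=63.2349, (K−S)⁺=26.7551, hold=26.3210 ⇒ V=26.7551 exercise | (k=4,j=1): S=68.7104, (K−S)⁺=21.2796, hold=20.8455 ⇒ V=21.2796 exercise | (k=4,j=2): S=74.6600, (K−S)⁺=15.3300, hold=14.8959 ⇒ V=15.3300 exercise | (k=4,j=3): S=81.1248, (K−S)⁺=8.8652, hold=8.5071 ⇒ V=8.8652 exercise | (k=4,j=4): S=88.1494, (K−S)⁺=1.8406, hold=3.3237 ⇒ V=3.3237 continue  boundary S*=81.1248
step 3: (k=3,j=0): S=65.9158, (K−S)⁺=24.0742, hold=23.6401 ⇒ V=24.0742 exercise | (k=3,j=1): S=71.6234, (K−S)⁺=18.3666, hold=17.9324 ⇒ V=18.3666 exercise | (k=3,j=2): S=77.8253, (K−S)⁺=12.1647, hold=11.7306 ⇒ V=12.1647 exercise | (k=3,j=3): S=84.5642, (K−S)⁺=5.4258, hold=5.8005 ⇒ V=5.8005 continue  boundary S*=77.8253
step 2: (k=2,j=0): S=68.7104, (K−S)⁺=21.2796, hold=20.8455 ⇒ V=21.2796 exercise | (k=2,j=1): S=74.6600, (K−S)⁺=15.3300, hold=14.8959 ⇒ V=15.3300 exercise | (k=2,j=2): S=81.1248, (K−S)⁺=8.8652, hold=8.6354 ⇒ V=8.8652 exercise  boundary S*=81.1248
step 1: (k=1,j=0): S=71.6234, (K−S)⁺=18.3666, hold=17.9324 ⇒ V=18.3666 exercise | (k=1,j=1): S=77.8253, (K−S)⁺=12.1647, hold=11.7306 ⇒ V=12.1647 exercise  boundary S*=77.8253
step 0: (k=0,j=0): S=74.6600, (K−S)⁺=15.3300, hold=14.8959 ⇒ V=15.3300 exercise  boundary S*=74.6600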